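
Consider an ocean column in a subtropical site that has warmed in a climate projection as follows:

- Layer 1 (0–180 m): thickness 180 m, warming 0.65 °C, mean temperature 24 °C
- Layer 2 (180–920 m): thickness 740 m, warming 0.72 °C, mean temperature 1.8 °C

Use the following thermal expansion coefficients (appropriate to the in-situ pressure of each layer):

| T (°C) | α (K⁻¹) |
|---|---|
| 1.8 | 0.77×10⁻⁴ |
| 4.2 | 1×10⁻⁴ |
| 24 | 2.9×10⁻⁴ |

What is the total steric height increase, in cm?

Layer 1 at 24 °C → α = 2.9×10⁻⁴ K⁻¹
Layer 2 at 1.8 °C → α = 0.77×10⁻⁴ K⁻¹
180 × 0.65 × 2.9×10⁻⁴ = 0.03393 m
0.77×10⁻⁴ × 740 × 0.72 = 0.0410256 m
Δh = 0.03393 + 0.0410256 = 0.0749556 m ≈ 7.50 cm

Δh ≈ 7.50 cm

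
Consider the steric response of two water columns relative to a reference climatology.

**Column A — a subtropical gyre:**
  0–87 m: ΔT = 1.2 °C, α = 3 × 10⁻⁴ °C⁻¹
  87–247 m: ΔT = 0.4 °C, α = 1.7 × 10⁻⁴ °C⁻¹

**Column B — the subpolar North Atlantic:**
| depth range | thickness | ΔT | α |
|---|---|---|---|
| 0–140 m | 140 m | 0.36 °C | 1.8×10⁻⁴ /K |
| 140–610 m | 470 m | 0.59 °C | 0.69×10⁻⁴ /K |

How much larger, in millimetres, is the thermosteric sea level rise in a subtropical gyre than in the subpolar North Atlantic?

14.0 mm larger

A 0–87 m: 3×10⁻⁴ × 87 × 1.2 = 0.03132 m
A 0.4 × 160 × 1.7×10⁻⁴ = 0.01088 m
A total: 0.04220 m
B Layer 1: 140 × 1.8×10⁻⁴ × 0.36 = 0.009072 m
B Layer 2: 0.69×10⁻⁴ × 0.59 × 470 = 0.0191337 m
B total: 0.0282057 m
Difference: 0.04220 − 0.0282057 = 0.0139943 m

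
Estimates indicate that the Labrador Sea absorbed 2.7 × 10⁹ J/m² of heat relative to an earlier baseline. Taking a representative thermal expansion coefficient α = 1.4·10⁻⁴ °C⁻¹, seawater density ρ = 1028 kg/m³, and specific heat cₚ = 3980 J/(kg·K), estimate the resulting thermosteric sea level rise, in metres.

0.0924 m

Δh = αQ/(ρcₚ) = 1.4×10⁻⁴ × 2.7×10⁹ / (1028 × 3980) ≈ 0.092388 m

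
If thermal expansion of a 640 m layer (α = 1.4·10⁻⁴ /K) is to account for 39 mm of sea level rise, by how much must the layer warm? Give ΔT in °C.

0.435 °C

ΔT = Δh/(αH) = 0.039 / (1.4×10⁻⁴ × 640) ≈ 0.4353 °C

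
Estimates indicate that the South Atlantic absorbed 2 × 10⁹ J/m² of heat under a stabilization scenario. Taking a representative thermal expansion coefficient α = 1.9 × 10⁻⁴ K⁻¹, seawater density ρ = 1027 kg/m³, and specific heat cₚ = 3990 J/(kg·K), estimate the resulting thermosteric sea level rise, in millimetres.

93 mm

Δh = αQ/(ρcₚ) = 1.9×10⁻⁴ × 2×10⁹ / (1027 × 3990) ≈ 0.092734 m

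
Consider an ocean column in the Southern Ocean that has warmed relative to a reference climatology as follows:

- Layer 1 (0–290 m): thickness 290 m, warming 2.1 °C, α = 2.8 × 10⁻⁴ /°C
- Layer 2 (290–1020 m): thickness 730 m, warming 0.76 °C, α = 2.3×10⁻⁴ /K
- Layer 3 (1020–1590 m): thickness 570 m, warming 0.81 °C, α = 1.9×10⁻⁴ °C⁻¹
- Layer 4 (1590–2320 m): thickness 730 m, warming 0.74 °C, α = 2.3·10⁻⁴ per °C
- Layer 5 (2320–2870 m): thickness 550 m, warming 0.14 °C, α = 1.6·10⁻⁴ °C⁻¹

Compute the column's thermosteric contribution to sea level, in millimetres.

Δh = 522 mm

2.1 × 290 × 2.8×10⁻⁴ = 0.17052 m
290–1020 m: 730 × 2.3×10⁻⁴ × 0.76 = 0.127604 m
570 × 0.81 × 1.9×10⁻⁴ = 0.087723 m
Layer 4: 730 × 0.74 × 2.3×10⁻⁴ = 0.124246 m
2320–2870 m: 0.14 × 550 × 1.6×10⁻⁴ = 0.01232 m
Δh = 0.17052 + 0.127604 + 0.087723 + 0.124246 + 0.01232 = 0.522413 m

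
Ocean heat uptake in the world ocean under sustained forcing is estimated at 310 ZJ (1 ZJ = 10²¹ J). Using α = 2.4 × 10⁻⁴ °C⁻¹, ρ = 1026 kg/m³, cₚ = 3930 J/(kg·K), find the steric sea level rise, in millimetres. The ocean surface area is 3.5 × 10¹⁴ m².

Per unit area: Q = 310×10²¹ / (3.5×10¹⁴) ≈ 8.857×10⁸ J/m²
Δh = αQ/(ρcₚ) = 2.4×10⁻⁴ × 8.857×10⁸ / (1026 × 3930) ≈ 0.052718 m

Δh ≈ 52.7 mm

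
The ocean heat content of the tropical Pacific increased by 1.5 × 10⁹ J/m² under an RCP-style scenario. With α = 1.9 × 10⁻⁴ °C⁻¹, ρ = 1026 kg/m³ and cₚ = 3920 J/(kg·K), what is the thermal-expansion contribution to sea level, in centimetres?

Δh ≈ 7.1 cm

Δh = αQ/(ρcₚ) = 1.9×10⁻⁴ × 1.5×10⁹ / (1026 × 3920) ≈ 0.070862 m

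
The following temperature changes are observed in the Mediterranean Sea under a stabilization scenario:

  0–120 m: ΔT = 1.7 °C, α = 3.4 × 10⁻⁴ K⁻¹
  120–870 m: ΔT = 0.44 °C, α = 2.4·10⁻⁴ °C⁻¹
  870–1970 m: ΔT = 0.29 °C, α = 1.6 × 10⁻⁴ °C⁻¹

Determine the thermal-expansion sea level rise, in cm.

120 × 1.7 × 3.4×10⁻⁴ = 0.06936 m
750 × 2.4×10⁻⁴ × 0.44 = 0.07920 m
Layer 3: 1.6×10⁻⁴ × 1100 × 0.29 = 0.05104 m
Δh = 0.06936 + 0.07920 + 0.05104 = 0.19960 m ≈ 20 cm

about 20 cm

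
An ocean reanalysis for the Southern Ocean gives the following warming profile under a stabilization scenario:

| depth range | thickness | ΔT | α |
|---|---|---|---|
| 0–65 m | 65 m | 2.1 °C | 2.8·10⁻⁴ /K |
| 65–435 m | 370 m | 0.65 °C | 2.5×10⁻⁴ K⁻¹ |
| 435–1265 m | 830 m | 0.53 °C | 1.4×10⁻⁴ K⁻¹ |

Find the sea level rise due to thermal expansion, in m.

about 0.16 m

2.1 × 65 × 2.8×10⁻⁴ = 0.03822 m
Layer 2: 2.5×10⁻⁴ × 0.65 × 370 = 0.060125 m
435–1265 m: 830 × 0.53 × 1.4×10⁻⁴ = 0.061586 m
Δh = 0.03822 + 0.060125 + 0.061586 = 0.159931 m ≈ 0.16 m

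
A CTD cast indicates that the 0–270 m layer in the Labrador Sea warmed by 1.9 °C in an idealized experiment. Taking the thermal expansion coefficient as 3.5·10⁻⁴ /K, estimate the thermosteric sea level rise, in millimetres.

Δh = 180 mm

Δh = αΔT·H = 3.5×10⁻⁴ × 1.9 × 270 = 0.17955 m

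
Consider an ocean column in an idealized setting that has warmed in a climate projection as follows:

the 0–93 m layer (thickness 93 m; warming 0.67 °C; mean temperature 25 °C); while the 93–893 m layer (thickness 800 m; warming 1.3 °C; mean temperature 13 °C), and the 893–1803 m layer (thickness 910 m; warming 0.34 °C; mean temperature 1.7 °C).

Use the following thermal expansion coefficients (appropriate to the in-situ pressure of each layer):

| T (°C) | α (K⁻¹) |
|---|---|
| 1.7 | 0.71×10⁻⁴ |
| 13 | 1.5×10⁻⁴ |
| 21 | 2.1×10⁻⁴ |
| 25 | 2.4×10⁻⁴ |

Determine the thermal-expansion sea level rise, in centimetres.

Layer 1 at 25 °C → α = 2.4×10⁻⁴ K⁻¹
Layer 2 at 13 °C → α = 1.5×10⁻⁴ K⁻¹
Layer 3 at 1.7 °C → α = 0.71×10⁻⁴ K⁻¹
0–93 m: 2.4×10⁻⁴ × 93 × 0.67 = 0.0149544 m
93–893 m: 800 × 1.3 × 1.5×10⁻⁴ = 0.15600 m
Layer 3: 0.71×10⁻⁴ × 910 × 0.34 = 0.0219674 m
Δh = 0.0149544 + 0.15600 + 0.0219674 = 0.1929218 m

about 19.3 cm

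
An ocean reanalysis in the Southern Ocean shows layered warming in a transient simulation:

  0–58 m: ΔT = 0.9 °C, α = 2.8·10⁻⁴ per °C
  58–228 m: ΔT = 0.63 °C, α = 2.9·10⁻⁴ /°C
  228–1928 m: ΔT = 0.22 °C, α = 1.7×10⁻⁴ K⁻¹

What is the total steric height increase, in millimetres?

110 mm

0–58 m: 58 × 0.9 × 2.8×10⁻⁴ = 0.014616 m
58–228 m: 170 × 0.63 × 2.9×10⁻⁴ = 0.031059 m
Layer 3: 1.7×10⁻⁴ × 0.22 × 1700 = 0.06358 m
Δh = 0.014616 + 0.031059 + 0.06358 = 0.109255 m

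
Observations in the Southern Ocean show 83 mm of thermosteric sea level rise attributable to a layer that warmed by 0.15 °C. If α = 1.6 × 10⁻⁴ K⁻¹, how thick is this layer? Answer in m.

H = Δh/(αΔT) = 0.083 / (1.6×10⁻⁴ × 0.15) ≈ 3458 m

3460 m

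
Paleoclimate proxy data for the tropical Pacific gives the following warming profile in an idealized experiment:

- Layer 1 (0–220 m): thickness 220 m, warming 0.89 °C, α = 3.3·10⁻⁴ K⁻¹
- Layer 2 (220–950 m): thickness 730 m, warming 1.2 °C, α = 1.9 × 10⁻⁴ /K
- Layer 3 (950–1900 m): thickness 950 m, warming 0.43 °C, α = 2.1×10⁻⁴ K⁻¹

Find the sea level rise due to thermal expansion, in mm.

0–220 m: 220 × 0.89 × 3.3×10⁻⁴ = 0.064614 m
1.9×10⁻⁴ × 1.2 × 730 = 0.16644 m
950–1900 m: 0.43 × 950 × 2.1×10⁻⁴ = 0.085785 m
Δh = 0.064614 + 0.16644 + 0.085785 = 0.316839 m

Δh ≈ 317 mm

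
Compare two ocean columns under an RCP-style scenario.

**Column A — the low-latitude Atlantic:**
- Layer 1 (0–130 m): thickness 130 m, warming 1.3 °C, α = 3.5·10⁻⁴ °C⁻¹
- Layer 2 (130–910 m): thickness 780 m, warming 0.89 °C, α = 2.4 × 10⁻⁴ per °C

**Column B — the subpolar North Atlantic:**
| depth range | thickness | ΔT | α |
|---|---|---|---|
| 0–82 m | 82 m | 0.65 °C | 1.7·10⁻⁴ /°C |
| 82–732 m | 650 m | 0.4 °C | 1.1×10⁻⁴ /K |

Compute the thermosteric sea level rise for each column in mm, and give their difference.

A Layer 1: 1.3 × 130 × 3.5×10⁻⁴ = 0.05915 m
A 0.89 × 780 × 2.4×10⁻⁴ = 0.166608 m
A total: 0.225758 m
B 0.65 × 1.7×10⁻⁴ × 82 = 0.009061 m
B Layer 2: 1.1×10⁻⁴ × 650 × 0.4 = 0.02860 m
B total: 0.037661 m
Difference: 0.225758 − 0.037661 = 0.188097 m

A: 226 mm; B: 37.7 mm; difference 188 mm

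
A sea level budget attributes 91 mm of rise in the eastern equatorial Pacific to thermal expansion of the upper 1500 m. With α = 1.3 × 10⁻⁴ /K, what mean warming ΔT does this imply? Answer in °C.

ΔT ≈ 0.467 °C

ΔT = Δh/(αH) = 0.091 / (1.3×10⁻⁴ × 1500) ≈ 0.4667 °C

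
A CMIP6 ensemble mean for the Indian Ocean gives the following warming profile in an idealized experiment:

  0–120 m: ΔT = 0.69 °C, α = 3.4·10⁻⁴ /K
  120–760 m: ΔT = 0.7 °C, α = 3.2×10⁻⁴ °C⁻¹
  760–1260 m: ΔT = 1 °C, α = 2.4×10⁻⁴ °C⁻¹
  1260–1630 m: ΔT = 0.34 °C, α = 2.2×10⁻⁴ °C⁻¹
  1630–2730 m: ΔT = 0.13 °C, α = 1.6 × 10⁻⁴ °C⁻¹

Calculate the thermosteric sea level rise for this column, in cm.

0–120 m: 0.69 × 3.4×10⁻⁴ × 120 = 0.028152 m
640 × 3.2×10⁻⁴ × 0.7 = 0.14336 m
760–1260 m: 1 × 500 × 2.4×10⁻⁴ = 0.12000 m
Layer 4: 370 × 0.34 × 2.2×10⁻⁴ = 0.027676 m
Layer 5: 1100 × 0.13 × 1.6×10⁻⁴ = 0.02288 m
Δh = 0.028152 + 0.14336 + 0.12000 + 0.027676 + 0.02288 = 0.342068 m

Δh ≈ 34 cm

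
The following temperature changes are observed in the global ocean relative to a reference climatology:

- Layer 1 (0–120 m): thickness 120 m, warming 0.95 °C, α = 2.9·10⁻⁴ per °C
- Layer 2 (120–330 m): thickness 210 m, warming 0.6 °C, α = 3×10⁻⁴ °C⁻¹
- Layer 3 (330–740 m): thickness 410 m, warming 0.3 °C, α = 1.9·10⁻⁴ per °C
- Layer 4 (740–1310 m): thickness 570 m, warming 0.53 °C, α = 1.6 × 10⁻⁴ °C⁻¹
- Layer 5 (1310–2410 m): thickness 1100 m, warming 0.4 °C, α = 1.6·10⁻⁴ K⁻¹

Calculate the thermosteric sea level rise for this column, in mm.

0–120 m: 120 × 2.9×10⁻⁴ × 0.95 = 0.03306 m
Layer 2: 0.6 × 210 × 3×10⁻⁴ = 0.03780 m
330–740 m: 1.9×10⁻⁴ × 0.3 × 410 = 0.02337 m
0.53 × 570 × 1.6×10⁻⁴ = 0.048336 m
Layer 5: 0.4 × 1.6×10⁻⁴ × 1100 = 0.07040 m
Δh = 0.03306 + 0.03780 + 0.02337 + 0.048336 + 0.07040 = 0.212966 m

213 mm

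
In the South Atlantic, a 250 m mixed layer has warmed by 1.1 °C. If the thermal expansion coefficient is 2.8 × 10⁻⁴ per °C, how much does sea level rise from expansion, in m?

0.0770 m

Δh = αΔT·H = 2.8×10⁻⁴ × 1.1 × 250 = 0.07700 m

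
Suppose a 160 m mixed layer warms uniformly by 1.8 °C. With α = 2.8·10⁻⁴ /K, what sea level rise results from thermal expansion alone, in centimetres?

Δh = αΔT·H = 2.8×10⁻⁴ × 1.8 × 160 = 0.08064 m

8.06 cm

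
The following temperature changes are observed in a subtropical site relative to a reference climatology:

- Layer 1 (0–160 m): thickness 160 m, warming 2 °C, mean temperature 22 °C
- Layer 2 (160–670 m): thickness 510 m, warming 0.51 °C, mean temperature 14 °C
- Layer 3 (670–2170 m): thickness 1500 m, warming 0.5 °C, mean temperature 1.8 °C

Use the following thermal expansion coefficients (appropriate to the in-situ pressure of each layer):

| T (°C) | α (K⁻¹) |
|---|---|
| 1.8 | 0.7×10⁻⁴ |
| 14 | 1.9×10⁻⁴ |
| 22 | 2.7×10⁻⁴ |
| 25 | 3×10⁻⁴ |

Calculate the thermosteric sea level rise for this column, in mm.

Layer 1 at 22 °C → α = 2.7×10⁻⁴ K⁻¹
Layer 2 at 14 °C → α = 1.9×10⁻⁴ K⁻¹
Layer 3 at 1.8 °C → α = 0.7×10⁻⁴ K⁻¹
Layer 1: 2.7×10⁻⁴ × 2 × 160 = 0.08640 m
160–670 m: 0.51 × 510 × 1.9×10⁻⁴ = 0.049419 m
Layer 3: 1500 × 0.7×10⁻⁴ × 0.5 = 0.05250 m
Δh = 0.08640 + 0.049419 + 0.05250 = 0.188319 m

188 mm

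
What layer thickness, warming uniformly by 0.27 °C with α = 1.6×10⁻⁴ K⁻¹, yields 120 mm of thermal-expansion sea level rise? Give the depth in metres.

H = Δh/(αΔT) = 0.12 / (1.6×10⁻⁴ × 0.27) ≈ 2778 m

2780 m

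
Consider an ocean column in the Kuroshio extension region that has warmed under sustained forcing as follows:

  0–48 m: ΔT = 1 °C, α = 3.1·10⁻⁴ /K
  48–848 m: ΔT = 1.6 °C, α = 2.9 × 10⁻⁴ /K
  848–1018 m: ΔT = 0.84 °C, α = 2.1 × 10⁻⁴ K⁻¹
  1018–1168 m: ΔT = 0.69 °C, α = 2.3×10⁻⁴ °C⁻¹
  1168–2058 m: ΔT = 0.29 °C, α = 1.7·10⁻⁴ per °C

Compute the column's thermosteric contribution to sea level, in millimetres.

1 × 48 × 3.1×10⁻⁴ = 0.01488 m
48–848 m: 2.9×10⁻⁴ × 1.6 × 800 = 0.37120 m
848–1018 m: 0.84 × 170 × 2.1×10⁻⁴ = 0.029988 m
1018–1168 m: 150 × 0.69 × 2.3×10⁻⁴ = 0.023805 m
1168–2058 m: 1.7×10⁻⁴ × 890 × 0.29 = 0.043877 m
Δh = 0.01488 + 0.37120 + 0.029988 + 0.023805 + 0.043877 = 0.48375 m

480 mm of thermosteric rise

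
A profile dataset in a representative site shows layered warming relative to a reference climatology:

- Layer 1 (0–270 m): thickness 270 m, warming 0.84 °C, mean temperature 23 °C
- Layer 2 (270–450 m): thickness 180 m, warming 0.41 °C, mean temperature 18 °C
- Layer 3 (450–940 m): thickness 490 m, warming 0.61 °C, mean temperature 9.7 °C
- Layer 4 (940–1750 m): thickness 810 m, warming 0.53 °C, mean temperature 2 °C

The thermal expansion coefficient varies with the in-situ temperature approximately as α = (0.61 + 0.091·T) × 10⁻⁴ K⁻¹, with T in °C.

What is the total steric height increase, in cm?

Layer 1: α = (0.61 + 0.091×23)×10⁻⁴ = 2.703×10⁻⁴ K⁻¹
Layer 2: α = (0.61 + 0.091×18)×10⁻⁴ = 2.248×10⁻⁴ K⁻¹
Layer 3: α = (0.61 + 0.091×9.7)×10⁻⁴ = 1.4927×10⁻⁴ K⁻¹
Layer 4: α = (0.61 + 0.091×2)×10⁻⁴ = 0.792×10⁻⁴ K⁻¹
2.703×10⁻⁴ × 0.84 × 270 = 0.06130404 m
270–450 m: 0.41 × 180 × 2.248×10⁻⁴ = 0.01659024 m
490 × 0.61 × 1.4927×10⁻⁴ = 0.044616803 m
0.792×10⁻⁴ × 810 × 0.53 = 0.03400056 m
Δh = 0.06130404 + 0.01659024 + 0.044616803 + 0.03400056 = 0.156511643 m ≈ 15.7 cm

15.7 cm of thermosteric rise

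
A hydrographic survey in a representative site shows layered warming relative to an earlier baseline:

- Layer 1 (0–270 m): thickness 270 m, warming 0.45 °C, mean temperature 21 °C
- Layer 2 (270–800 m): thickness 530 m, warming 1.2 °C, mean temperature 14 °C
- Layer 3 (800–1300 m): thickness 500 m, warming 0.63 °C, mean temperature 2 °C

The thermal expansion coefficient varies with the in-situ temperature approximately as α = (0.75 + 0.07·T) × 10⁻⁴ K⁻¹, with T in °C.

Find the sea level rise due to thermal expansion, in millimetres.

about 170 mm

Layer 1: α = (0.75 + 0.07×21)×10⁻⁴ = 2.22×10⁻⁴ K⁻¹
Layer 2: α = (0.75 + 0.07×14)×10⁻⁴ = 1.73×10⁻⁴ K⁻¹
Layer 3: α = (0.75 + 0.07×2)×10⁻⁴ = 0.89×10⁻⁴ K⁻¹
0–270 m: 270 × 2.22×10⁻⁴ × 0.45 = 0.026973 m
270–800 m: 530 × 1.2 × 1.73×10⁻⁴ = 0.110028 m
800–1300 m: 0.63 × 0.89×10⁻⁴ × 500 = 0.028035 m
Δh = 0.026973 + 0.110028 + 0.028035 = 0.165036 m ≈ 170 mm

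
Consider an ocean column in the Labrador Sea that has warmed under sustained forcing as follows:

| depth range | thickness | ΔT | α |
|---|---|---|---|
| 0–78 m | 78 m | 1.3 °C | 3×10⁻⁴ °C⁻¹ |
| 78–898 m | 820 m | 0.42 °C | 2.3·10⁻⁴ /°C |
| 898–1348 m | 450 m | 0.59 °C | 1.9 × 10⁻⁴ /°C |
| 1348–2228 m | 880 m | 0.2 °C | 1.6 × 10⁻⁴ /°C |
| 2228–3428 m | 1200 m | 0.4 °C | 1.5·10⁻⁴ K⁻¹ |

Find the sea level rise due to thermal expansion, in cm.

0–78 m: 3×10⁻⁴ × 78 × 1.3 = 0.03042 m
Layer 2: 0.42 × 2.3×10⁻⁴ × 820 = 0.079212 m
450 × 0.59 × 1.9×10⁻⁴ = 0.050445 m
1348–2228 m: 1.6×10⁻⁴ × 880 × 0.2 = 0.02816 m
Layer 5: 1200 × 1.5×10⁻⁴ × 0.4 = 0.07200 m
Δh = 0.03042 + 0.079212 + 0.050445 + 0.02816 + 0.07200 = 0.260237 m

26.0 cm of thermosteric rise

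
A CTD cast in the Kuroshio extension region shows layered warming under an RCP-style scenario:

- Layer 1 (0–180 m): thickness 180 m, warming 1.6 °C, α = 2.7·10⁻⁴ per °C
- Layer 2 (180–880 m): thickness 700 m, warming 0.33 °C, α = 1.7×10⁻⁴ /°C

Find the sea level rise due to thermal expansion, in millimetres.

117 mm

0–180 m: 180 × 2.7×10⁻⁴ × 1.6 = 0.07776 m
180–880 m: 0.33 × 700 × 1.7×10⁻⁴ = 0.03927 m
Δh = 0.07776 + 0.03927 = 0.11703 m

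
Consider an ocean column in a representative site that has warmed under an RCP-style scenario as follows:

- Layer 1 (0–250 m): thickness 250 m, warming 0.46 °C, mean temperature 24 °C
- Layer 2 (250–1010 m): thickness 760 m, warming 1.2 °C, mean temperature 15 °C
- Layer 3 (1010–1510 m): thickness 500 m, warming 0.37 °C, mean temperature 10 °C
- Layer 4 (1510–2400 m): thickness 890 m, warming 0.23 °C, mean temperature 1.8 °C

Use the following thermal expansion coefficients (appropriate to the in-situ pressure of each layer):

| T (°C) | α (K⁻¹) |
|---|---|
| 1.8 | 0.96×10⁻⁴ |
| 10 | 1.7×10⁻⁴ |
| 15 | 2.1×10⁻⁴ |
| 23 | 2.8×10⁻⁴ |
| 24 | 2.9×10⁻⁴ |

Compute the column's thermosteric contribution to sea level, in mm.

Layer 1 at 24 °C → α = 2.9×10⁻⁴ K⁻¹
Layer 2 at 15 °C → α = 2.1×10⁻⁴ K⁻¹
Layer 3 at 10 °C → α = 1.7×10⁻⁴ K⁻¹
Layer 4 at 1.8 °C → α = 0.96×10⁻⁴ K⁻¹
0–250 m: 2.9×10⁻⁴ × 250 × 0.46 = 0.03335 m
1.2 × 760 × 2.1×10⁻⁴ = 0.19152 m
1.7×10⁻⁴ × 0.37 × 500 = 0.03145 m
1510–2400 m: 0.23 × 890 × 0.96×10⁻⁴ = 0.0196512 m
Δh = 0.03335 + 0.19152 + 0.03145 + 0.0196512 = 0.2759712 m

276 mm of thermosteric rise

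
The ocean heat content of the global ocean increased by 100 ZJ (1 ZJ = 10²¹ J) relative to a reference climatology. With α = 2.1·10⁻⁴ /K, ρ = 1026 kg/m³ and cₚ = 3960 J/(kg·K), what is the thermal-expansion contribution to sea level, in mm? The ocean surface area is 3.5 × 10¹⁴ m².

about 15 mm

Per unit area: Q = 100×10²¹ / (3.5×10¹⁴) ≈ 2.857×10⁸ J/m²
Δh = αQ/(ρcₚ) = 2.1×10⁻⁴ × 2.857×10⁸ / (1026 × 3960) ≈ 0.014767 m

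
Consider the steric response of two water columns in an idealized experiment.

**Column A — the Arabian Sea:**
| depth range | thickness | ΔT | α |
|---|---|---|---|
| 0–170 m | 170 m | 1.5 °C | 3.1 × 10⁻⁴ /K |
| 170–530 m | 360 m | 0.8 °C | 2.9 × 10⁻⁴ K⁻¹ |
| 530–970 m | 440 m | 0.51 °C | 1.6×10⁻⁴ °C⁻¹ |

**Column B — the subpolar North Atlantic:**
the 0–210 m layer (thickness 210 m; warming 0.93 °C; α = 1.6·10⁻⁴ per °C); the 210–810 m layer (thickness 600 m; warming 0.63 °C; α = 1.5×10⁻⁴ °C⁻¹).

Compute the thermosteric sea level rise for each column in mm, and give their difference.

A Layer 1: 3.1×10⁻⁴ × 170 × 1.5 = 0.07905 m
A 170–530 m: 2.9×10⁻⁴ × 360 × 0.8 = 0.08352 m
A 440 × 0.51 × 1.6×10⁻⁴ = 0.035904 m
A total: 0.198474 m
B 0.93 × 1.6×10⁻⁴ × 210 = 0.031248 m
B Layer 2: 600 × 1.5×10⁻⁴ × 0.63 = 0.05670 m
B total: 0.087948 m
Difference: 0.198474 − 0.087948 = 0.110526 m

A: 200 mm; B: 88 mm; difference 110 mm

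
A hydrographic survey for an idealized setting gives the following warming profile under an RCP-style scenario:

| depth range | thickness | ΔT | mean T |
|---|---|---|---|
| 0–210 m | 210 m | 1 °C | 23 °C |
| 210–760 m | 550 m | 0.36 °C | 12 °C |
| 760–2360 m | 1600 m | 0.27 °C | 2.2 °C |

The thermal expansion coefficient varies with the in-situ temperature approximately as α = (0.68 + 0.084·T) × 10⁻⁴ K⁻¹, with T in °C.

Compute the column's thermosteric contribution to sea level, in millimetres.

Δh ≈ 126 mm

Layer 1: α = (0.68 + 0.084×23)×10⁻⁴ = 2.612×10⁻⁴ K⁻¹
Layer 2: α = (0.68 + 0.084×12)×10⁻⁴ = 1.688×10⁻⁴ K⁻¹
Layer 3: α = (0.68 + 0.084×2.2)×10⁻⁴ = 0.8648×10⁻⁴ K⁻¹
2.612×10⁻⁴ × 1 × 210 = 0.054852 m
Layer 2: 550 × 1.688×10⁻⁴ × 0.36 = 0.0334224 m
760–2360 m: 1600 × 0.8648×10⁻⁴ × 0.27 = 0.03735936 m
Δh = 0.054852 + 0.0334224 + 0.03735936 = 0.12563376 m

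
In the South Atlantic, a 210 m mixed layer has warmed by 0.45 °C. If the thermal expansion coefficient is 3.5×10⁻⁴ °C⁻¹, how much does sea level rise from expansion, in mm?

Δh = αΔT·H = 3.5×10⁻⁴ × 0.45 × 210 = 0.033075 m

Δh ≈ 33 mm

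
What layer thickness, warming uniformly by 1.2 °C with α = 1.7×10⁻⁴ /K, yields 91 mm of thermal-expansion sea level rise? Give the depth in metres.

H = Δh/(αΔT) = 0.091 / (1.7×10⁻⁴ × 1.2) ≈ 446.1 m

H ≈ 446 m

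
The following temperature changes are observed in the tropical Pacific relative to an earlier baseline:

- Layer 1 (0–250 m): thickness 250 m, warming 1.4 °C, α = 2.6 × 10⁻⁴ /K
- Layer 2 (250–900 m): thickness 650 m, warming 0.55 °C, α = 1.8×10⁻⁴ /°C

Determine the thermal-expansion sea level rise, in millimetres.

0–250 m: 1.4 × 250 × 2.6×10⁻⁴ = 0.09100 m
250–900 m: 1.8×10⁻⁴ × 0.55 × 650 = 0.06435 m
Δh = 0.09100 + 0.06435 = 0.15535 m

155 mm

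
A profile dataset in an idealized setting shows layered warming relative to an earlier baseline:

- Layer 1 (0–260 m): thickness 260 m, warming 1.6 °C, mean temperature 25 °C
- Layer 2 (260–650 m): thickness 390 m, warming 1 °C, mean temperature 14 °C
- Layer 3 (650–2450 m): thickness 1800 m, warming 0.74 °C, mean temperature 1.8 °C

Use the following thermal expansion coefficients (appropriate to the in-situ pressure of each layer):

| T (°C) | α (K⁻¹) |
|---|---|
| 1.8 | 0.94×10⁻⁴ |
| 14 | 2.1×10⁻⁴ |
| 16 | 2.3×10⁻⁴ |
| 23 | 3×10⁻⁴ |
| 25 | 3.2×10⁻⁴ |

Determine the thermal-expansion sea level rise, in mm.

Δh = 340 mm

Layer 1 at 25 °C → α = 3.2×10⁻⁴ K⁻¹
Layer 2 at 14 °C → α = 2.1×10⁻⁴ K⁻¹
Layer 3 at 1.8 °C → α = 0.94×10⁻⁴ K⁻¹
0–260 m: 3.2×10⁻⁴ × 260 × 1.6 = 0.13312 m
2.1×10⁻⁴ × 390 × 1 = 0.08190 m
1800 × 0.74 × 0.94×10⁻⁴ = 0.125208 m
Δh = 0.13312 + 0.08190 + 0.125208 = 0.340228 m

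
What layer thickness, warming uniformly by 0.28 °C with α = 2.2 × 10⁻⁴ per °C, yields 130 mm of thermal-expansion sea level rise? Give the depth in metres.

H = Δh/(αΔT) = 0.13 / (2.2×10⁻⁴ × 0.28) ≈ 2110 m

2110 m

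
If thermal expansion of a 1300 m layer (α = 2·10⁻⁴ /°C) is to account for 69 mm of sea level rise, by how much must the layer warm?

ΔT = Δh/(αH) = 0.069 / (2×10⁻⁴ × 1300) ≈ 0.2654 °C

about 0.27 °C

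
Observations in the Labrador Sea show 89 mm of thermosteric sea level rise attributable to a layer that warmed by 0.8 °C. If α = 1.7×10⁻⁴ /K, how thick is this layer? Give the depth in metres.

H = Δh/(αΔT) = 0.089 / (1.7×10⁻⁴ × 0.8) ≈ 654.4 m

654 m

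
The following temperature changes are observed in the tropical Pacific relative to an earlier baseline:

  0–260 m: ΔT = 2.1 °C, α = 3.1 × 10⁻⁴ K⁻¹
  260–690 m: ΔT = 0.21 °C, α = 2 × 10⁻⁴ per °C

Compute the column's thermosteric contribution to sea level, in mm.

Δh = 187 mm

Layer 1: 2.1 × 3.1×10⁻⁴ × 260 = 0.16926 m
260–690 m: 2×10⁻⁴ × 430 × 0.21 = 0.01806 m
Δh = 0.16926 + 0.01806 = 0.18732 m ≈ 187 mm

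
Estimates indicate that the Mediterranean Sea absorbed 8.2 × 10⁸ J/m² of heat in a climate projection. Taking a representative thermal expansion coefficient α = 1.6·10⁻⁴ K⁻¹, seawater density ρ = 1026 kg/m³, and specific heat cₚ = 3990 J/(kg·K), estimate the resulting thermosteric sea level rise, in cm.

Δh = αQ/(ρcₚ) = 1.6×10⁻⁴ × 8.2×10⁸ / (1026 × 3990) ≈ 0.032049 m

Δh = 3.20 cm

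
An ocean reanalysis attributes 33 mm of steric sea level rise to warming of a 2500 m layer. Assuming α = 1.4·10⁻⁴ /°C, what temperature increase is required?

ΔT = Δh/(αH) = 0.033 / (1.4×10⁻⁴ × 2500) ≈ 0.09429 °C

about 0.0943 °C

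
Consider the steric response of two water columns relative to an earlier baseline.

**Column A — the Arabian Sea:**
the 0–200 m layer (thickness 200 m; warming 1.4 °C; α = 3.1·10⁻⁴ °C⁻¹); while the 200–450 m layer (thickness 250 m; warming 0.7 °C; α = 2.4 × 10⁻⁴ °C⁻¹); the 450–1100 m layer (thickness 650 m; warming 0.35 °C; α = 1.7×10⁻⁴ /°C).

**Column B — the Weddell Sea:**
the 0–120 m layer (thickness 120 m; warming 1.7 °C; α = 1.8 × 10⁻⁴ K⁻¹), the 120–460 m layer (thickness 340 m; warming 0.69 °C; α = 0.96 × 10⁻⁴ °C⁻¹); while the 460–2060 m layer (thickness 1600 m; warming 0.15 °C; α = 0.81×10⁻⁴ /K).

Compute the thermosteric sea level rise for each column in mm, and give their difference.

A 3.1×10⁻⁴ × 1.4 × 200 = 0.08680 m
A Layer 2: 250 × 0.7 × 2.4×10⁻⁴ = 0.04200 m
A 450–1100 m: 0.35 × 1.7×10⁻⁴ × 650 = 0.038675 m
A total: 0.167475 m
B Layer 1: 1.7 × 120 × 1.8×10⁻⁴ = 0.03672 m
B 120–460 m: 0.69 × 0.96×10⁻⁴ × 340 = 0.0225216 m
B 460–2060 m: 1600 × 0.15 × 0.81×10⁻⁴ = 0.01944 m
B total: 0.0786816 m
Difference: 0.167475 − 0.0786816 = 0.0887934 m

Δh_A ≈ 170 mm, Δh_B ≈ 79 mm; difference ≈ 89 mm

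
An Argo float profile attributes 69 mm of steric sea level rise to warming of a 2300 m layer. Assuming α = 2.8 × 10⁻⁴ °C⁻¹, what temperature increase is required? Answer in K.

ΔT = Δh/(αH) = 0.069 / (2.8×10⁻⁴ × 2300) ≈ 0.1071 K

ΔT ≈ 0.107 K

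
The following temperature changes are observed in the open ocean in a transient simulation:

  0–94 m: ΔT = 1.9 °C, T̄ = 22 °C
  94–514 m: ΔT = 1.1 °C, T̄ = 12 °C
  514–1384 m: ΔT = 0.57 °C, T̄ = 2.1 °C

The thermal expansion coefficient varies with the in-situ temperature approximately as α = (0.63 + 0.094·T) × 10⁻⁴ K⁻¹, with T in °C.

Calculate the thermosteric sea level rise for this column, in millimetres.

Δh ≈ 170 mm

Layer 1: α = (0.63 + 0.094×22)×10⁻⁴ = 2.698×10⁻⁴ K⁻¹
Layer 2: α = (0.63 + 0.094×12)×10⁻⁴ = 1.758×10⁻⁴ K⁻¹
Layer 3: α = (0.63 + 0.094×2.1)×10⁻⁴ = 0.8274×10⁻⁴ K⁻¹
0–94 m: 2.698×10⁻⁴ × 94 × 1.9 = 0.04818628 m
94–514 m: 420 × 1.758×10⁻⁴ × 1.1 = 0.0812196 m
Layer 3: 870 × 0.57 × 0.8274×10⁻⁴ = 0.041030766 m
Δh = 0.04818628 + 0.0812196 + 0.041030766 = 0.170436646 m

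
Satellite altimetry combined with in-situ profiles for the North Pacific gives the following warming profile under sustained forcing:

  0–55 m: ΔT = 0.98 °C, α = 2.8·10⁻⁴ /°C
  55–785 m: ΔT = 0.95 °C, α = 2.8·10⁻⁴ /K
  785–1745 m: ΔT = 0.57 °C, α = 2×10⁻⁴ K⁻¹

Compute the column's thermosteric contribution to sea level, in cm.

Δh ≈ 31.9 cm

0–55 m: 2.8×10⁻⁴ × 55 × 0.98 = 0.015092 m
55–785 m: 730 × 0.95 × 2.8×10⁻⁴ = 0.19418 m
Layer 3: 960 × 2×10⁻⁴ × 0.57 = 0.10944 m
Δh = 0.015092 + 0.19418 + 0.10944 = 0.318712 m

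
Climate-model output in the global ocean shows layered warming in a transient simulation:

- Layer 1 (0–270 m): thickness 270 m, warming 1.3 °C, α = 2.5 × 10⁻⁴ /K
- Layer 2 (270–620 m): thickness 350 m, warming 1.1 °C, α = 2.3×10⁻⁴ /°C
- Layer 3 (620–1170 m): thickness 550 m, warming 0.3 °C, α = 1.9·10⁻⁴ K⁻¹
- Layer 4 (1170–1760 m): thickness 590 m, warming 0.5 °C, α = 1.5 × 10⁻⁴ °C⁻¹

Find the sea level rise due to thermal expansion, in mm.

2.5×10⁻⁴ × 270 × 1.3 = 0.08775 m
Layer 2: 2.3×10⁻⁴ × 350 × 1.1 = 0.08855 m
550 × 0.3 × 1.9×10⁻⁴ = 0.03135 m
1170–1760 m: 1.5×10⁻⁴ × 590 × 0.5 = 0.04425 m
Δh = 0.08775 + 0.08855 + 0.03135 + 0.04425 = 0.25190 m

Δh ≈ 250 mm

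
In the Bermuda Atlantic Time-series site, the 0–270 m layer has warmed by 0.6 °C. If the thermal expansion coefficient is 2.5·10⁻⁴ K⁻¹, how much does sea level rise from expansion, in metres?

Δh ≈ 0.0405 m

Δh = αΔT·H = 2.5×10⁻⁴ × 0.6 × 270 = 0.04050 m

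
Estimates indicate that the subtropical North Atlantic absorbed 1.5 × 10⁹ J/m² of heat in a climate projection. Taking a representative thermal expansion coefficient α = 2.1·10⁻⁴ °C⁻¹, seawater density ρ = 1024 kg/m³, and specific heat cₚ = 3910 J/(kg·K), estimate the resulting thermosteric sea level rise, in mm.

Δh ≈ 79 mm

Δh = αQ/(ρcₚ) = 2.1×10⁻⁴ × 1.5×10⁹ / (1024 × 3910) ≈ 0.078674 m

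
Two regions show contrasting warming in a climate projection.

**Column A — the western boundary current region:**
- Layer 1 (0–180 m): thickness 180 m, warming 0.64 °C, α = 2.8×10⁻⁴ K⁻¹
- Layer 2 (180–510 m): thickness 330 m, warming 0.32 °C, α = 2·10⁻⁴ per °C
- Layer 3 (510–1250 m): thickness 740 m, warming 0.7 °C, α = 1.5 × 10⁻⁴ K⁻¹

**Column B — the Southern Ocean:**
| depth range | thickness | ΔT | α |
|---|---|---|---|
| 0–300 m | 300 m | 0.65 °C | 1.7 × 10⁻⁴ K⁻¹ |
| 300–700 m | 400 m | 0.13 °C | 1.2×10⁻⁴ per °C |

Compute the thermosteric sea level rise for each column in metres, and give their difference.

A Layer 1: 180 × 2.8×10⁻⁴ × 0.64 = 0.032256 m
A Layer 2: 330 × 0.32 × 2×10⁻⁴ = 0.02112 m
A Layer 3: 1.5×10⁻⁴ × 0.7 × 740 = 0.07770 m
A total: 0.131076 m
B 1.7×10⁻⁴ × 0.65 × 300 = 0.03315 m
B 300–700 m: 1.2×10⁻⁴ × 400 × 0.13 = 0.00624 m
B total: 0.03939 m
Difference: 0.131076 − 0.03939 = 0.091686 m

A: 0.13 m; B: 0.039 m; difference 0.092 m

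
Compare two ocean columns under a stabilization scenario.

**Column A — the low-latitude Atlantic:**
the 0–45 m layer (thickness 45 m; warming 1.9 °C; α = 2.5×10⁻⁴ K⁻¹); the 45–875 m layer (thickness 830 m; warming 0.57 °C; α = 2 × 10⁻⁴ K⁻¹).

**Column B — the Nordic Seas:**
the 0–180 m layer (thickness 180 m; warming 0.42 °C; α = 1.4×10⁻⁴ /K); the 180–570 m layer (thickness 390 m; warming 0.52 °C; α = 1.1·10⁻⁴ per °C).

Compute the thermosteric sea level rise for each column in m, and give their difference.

A 45 × 1.9 × 2.5×10⁻⁴ = 0.021375 m
A 45–875 m: 830 × 2×10⁻⁴ × 0.57 = 0.09462 m
A total: 0.115995 m
B 0–180 m: 180 × 1.4×10⁻⁴ × 0.42 = 0.010584 m
B Layer 2: 1.1×10⁻⁴ × 390 × 0.52 = 0.022308 m
B total: 0.032892 m
Difference: 0.115995 − 0.032892 = 0.083103 m

A: 0.12 m; B: 0.033 m; difference 0.083 m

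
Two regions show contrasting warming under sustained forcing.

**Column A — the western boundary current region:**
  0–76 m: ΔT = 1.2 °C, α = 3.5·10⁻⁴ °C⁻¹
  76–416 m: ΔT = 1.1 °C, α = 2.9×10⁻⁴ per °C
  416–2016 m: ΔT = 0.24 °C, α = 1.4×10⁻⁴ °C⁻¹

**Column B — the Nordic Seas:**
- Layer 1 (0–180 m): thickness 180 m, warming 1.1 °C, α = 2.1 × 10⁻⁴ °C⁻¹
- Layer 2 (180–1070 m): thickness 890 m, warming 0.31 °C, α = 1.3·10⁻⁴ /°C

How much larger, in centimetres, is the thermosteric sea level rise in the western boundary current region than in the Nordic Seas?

Δh_A − Δh_B ≈ 11.7 cm

A 76 × 1.2 × 3.5×10⁻⁴ = 0.03192 m
A 76–416 m: 2.9×10⁻⁴ × 340 × 1.1 = 0.10846 m
A 1.4×10⁻⁴ × 1600 × 0.24 = 0.05376 m
A total: 0.19414 m
B 0–180 m: 180 × 1.1 × 2.1×10⁻⁴ = 0.04158 m
B Layer 2: 0.31 × 1.3×10⁻⁴ × 890 = 0.035867 m
B total: 0.077447 m
Difference: 0.19414 − 0.077447 = 0.116693 m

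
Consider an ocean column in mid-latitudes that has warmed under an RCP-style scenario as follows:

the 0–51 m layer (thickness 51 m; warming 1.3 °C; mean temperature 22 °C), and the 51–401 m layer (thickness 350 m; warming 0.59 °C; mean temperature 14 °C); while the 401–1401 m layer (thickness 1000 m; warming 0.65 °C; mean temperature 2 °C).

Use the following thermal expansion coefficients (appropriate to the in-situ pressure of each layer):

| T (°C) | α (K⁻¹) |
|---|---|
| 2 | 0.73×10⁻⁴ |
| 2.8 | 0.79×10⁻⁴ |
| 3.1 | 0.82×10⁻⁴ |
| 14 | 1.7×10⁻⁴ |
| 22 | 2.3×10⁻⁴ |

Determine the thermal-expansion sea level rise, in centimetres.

Δh = 9.78 cm

Layer 1 at 22 °C → α = 2.3×10⁻⁴ K⁻¹
Layer 2 at 14 °C → α = 1.7×10⁻⁴ K⁻¹
Layer 3 at 2 °C → α = 0.73×10⁻⁴ K⁻¹
51 × 1.3 × 2.3×10⁻⁴ = 0.015249 m
51–401 m: 350 × 1.7×10⁻⁴ × 0.59 = 0.035105 m
401–1401 m: 0.73×10⁻⁴ × 0.65 × 1000 = 0.04745 m
Δh = 0.015249 + 0.035105 + 0.04745 = 0.097804 m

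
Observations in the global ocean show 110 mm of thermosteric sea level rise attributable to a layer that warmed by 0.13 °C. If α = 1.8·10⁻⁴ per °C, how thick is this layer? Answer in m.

H = Δh/(αΔT) = 0.11 / (1.8×10⁻⁴ × 0.13) ≈ 4701 m

4700 m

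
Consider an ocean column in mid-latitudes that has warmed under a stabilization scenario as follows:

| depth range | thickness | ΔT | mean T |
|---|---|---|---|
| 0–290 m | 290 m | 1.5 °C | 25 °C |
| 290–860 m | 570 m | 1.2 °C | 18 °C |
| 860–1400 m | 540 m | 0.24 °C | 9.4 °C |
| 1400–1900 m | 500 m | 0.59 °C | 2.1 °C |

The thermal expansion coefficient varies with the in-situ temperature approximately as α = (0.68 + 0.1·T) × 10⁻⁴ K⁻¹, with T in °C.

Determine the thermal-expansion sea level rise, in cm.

Layer 1: α = (0.68 + 0.1×25)×10⁻⁴ = 3.18×10⁻⁴ K⁻¹
Layer 2: α = (0.68 + 0.1×18)×10⁻⁴ = 2.48×10⁻⁴ K⁻¹
Layer 3: α = (0.68 + 0.1×9.4)×10⁻⁴ = 1.62×10⁻⁴ K⁻¹
Layer 4: α = (0.68 + 0.1×2.1)×10⁻⁴ = 0.89×10⁻⁴ K⁻¹
290 × 1.5 × 3.18×10⁻⁴ = 0.13833 m
Layer 2: 2.48×10⁻⁴ × 1.2 × 570 = 0.169632 m
Layer 3: 1.62×10⁻⁴ × 0.24 × 540 = 0.0209952 m
1400–1900 m: 0.89×10⁻⁴ × 0.59 × 500 = 0.026255 m
Δh = 0.13833 + 0.169632 + 0.0209952 + 0.026255 = 0.3552122 m ≈ 35.5 cm

35.5 cm of thermosteric rise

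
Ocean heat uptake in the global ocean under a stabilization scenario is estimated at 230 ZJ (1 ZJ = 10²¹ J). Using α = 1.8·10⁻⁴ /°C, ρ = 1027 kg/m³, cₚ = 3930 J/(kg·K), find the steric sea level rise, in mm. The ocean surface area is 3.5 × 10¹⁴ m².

Per unit area: Q = 230×10²¹ / (3.5×10¹⁴) ≈ 6.571×10⁸ J/m²
Δh = αQ/(ρcₚ) = 1.8×10⁻⁴ × 6.571×10⁸ / (1027 × 3930) ≈ 0.029305 m

Δh ≈ 29.3 mm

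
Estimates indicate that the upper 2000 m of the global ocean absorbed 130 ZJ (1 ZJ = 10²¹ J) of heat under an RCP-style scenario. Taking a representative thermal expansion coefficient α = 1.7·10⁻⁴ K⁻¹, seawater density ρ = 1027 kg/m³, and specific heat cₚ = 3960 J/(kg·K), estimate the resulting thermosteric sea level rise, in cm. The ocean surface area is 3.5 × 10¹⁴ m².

Per unit area: Q = 130×10²¹ / (3.5×10¹⁴) ≈ 3.714×10⁸ J/m²
Δh = αQ/(ρcₚ) = 1.7×10⁻⁴ × 3.714×10⁸ / (1027 × 3960) ≈ 0.015525 m

Δh ≈ 1.55 cm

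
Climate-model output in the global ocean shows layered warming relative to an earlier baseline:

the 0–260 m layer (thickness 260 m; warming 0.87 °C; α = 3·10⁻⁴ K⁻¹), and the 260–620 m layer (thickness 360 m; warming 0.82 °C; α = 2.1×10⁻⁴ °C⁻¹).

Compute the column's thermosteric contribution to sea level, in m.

Δh ≈ 0.130 m

0–260 m: 0.87 × 3×10⁻⁴ × 260 = 0.06786 m
260–620 m: 0.82 × 360 × 2.1×10⁻⁴ = 0.061992 m
Δh = 0.06786 + 0.061992 = 0.129852 m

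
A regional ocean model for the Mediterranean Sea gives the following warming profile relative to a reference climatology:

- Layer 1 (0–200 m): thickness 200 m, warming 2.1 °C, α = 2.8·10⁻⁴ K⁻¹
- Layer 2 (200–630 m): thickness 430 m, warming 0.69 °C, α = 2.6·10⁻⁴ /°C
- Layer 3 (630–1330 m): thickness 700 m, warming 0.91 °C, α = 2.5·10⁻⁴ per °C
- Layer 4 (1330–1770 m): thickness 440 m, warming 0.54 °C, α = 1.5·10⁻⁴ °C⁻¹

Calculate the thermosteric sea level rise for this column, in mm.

0–200 m: 2.8×10⁻⁴ × 2.1 × 200 = 0.11760 m
Layer 2: 2.6×10⁻⁴ × 0.69 × 430 = 0.077142 m
630–1330 m: 2.5×10⁻⁴ × 0.91 × 700 = 0.15925 m
1330–1770 m: 1.5×10⁻⁴ × 440 × 0.54 = 0.03564 m
Δh = 0.11760 + 0.077142 + 0.15925 + 0.03564 = 0.389632 m ≈ 390 mm

about 390 mm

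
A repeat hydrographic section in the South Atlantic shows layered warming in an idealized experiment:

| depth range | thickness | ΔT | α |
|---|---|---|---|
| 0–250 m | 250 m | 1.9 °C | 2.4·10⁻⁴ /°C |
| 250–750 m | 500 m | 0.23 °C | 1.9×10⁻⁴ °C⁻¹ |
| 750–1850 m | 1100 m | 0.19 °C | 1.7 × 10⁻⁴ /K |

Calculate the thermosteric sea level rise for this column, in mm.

Δh = 170 mm

250 × 1.9 × 2.4×10⁻⁴ = 0.11400 m
250–750 m: 1.9×10⁻⁴ × 500 × 0.23 = 0.02185 m
1.7×10⁻⁴ × 1100 × 0.19 = 0.03553 m
Δh = 0.11400 + 0.02185 + 0.03553 = 0.17138 m ≈ 170 mm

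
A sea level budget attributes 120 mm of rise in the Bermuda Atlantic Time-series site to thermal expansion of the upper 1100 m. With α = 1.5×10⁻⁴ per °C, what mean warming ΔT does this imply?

ΔT = Δh/(αH) = 0.12 / (1.5×10⁻⁴ × 1100) ≈ 0.7273 K

0.727 K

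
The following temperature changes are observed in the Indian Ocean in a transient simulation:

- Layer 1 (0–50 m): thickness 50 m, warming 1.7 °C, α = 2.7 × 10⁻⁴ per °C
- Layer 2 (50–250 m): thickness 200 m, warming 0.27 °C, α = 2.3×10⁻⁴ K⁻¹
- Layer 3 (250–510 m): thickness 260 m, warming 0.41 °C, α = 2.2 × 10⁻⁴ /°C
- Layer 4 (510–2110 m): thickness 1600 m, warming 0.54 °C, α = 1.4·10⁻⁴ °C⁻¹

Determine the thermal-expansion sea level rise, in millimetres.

Layer 1: 50 × 2.7×10⁻⁴ × 1.7 = 0.02295 m
50–250 m: 2.3×10⁻⁴ × 200 × 0.27 = 0.01242 m
Layer 3: 0.41 × 2.2×10⁻⁴ × 260 = 0.023452 m
Layer 4: 1.4×10⁻⁴ × 0.54 × 1600 = 0.12096 m
Δh = 0.02295 + 0.01242 + 0.023452 + 0.12096 = 0.179782 m

about 180 mm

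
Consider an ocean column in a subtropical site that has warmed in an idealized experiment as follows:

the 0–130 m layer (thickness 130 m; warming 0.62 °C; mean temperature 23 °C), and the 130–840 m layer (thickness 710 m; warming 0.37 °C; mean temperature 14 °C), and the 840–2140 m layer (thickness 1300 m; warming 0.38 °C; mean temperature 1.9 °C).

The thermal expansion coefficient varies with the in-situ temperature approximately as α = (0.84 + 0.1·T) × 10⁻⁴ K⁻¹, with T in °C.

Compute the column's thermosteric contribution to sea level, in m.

Δh ≈ 0.135 m

Layer 1: α = (0.84 + 0.1×23)×10⁻⁴ = 3.14×10⁻⁴ K⁻¹
Layer 2: α = (0.84 + 0.1×14)×10⁻⁴ = 2.24×10⁻⁴ K⁻¹
Layer 3: α = (0.84 + 0.1×1.9)×10⁻⁴ = 1.03×10⁻⁴ K⁻¹
0–130 m: 0.62 × 130 × 3.14×10⁻⁴ = 0.0253084 m
Layer 2: 710 × 2.24×10⁻⁴ × 0.37 = 0.0588448 m
0.38 × 1.03×10⁻⁴ × 1300 = 0.050882 m
Δh = 0.0253084 + 0.0588448 + 0.050882 = 0.1350352 m ≈ 0.135 m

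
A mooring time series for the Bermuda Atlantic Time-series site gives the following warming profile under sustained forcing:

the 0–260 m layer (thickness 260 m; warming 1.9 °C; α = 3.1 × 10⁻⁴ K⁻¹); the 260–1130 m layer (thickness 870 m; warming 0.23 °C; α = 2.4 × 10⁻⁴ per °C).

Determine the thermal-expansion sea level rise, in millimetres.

Δh = 201 mm

0–260 m: 260 × 3.1×10⁻⁴ × 1.9 = 0.15314 m
260–1130 m: 2.4×10⁻⁴ × 0.23 × 870 = 0.048024 m
Δh = 0.15314 + 0.048024 = 0.201164 m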